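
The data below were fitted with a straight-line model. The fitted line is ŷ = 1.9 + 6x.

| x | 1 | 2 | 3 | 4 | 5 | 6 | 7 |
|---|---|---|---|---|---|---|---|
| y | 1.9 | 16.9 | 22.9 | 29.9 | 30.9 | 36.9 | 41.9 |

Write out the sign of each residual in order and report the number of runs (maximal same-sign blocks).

x=1: ŷ = 1.9 + 6·1 = 7.9; e = 1.9 − 7.9 = -6
x=2: ŷ = 1.9 + 6·2 = 13.9; e = 16.9 − 13.9 = 3
x=3: ŷ = 1.9 + 6·3 = 19.9; e = 22.9 − 19.9 = 3
x=4: ŷ = 1.9 + 6·4 = 25.9; e = 29.9 − 25.9 = 4
x=5: ŷ = 1.9 + 6·5 = 31.9; e = 30.9 − 31.9 = -1
x=6: ŷ = 1.9 + 6·6 = 37.9; e = 36.9 − 37.9 = -1
x=7: ŷ = 1.9 + 6·7 = 43.9; e = 41.9 − 43.9 = -2
Signs: − + + + − − −
Runs: −×1, +×3, −×3 → 3

3 runs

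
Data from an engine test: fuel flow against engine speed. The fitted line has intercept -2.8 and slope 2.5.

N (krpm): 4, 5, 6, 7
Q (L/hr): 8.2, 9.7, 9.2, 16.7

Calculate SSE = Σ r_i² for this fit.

N=4: Q̂ = -2.8 + 2.5·4 = 7.2; r = 8.2 − 7.2 = 1
N=5: Q̂ = -2.8 + 2.5·5 = 9.7; r = 9.7 − 9.7 = 0
N=6: Q̂ = -2.8 + 2.5·6 = 12.2; r = 9.2 − 12.2 = -3
N=7: Q̂ = -2.8 + 2.5·7 = 14.7; r = 16.7 − 14.7 = 2
SSE = 1 + 0 + 9 + 4 = 14

SSE = 14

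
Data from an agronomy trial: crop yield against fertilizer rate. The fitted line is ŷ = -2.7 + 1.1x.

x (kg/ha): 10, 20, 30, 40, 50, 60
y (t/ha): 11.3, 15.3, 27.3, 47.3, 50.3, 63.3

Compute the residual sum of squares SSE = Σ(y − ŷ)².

x=10: ŷ = -2.7 + 1.1·10 = 8.3; r = 11.3 − 8.3 = 3
x=20: ŷ = -2.7 + 1.1·20 = 19.3; r = 15.3 − 19.3 = -4
x=30: ŷ = -2.7 + 1.1·30 = 30.3; r = 27.3 − 30.3 = -3
x=40: ŷ = -2.7 + 1.1·40 = 41.3; r = 47.3 − 41.3 = 6
x=50: ŷ = -2.7 + 1.1·50 = 52.3; r = 50.3 − 52.3 = -2
x=60: ŷ = -2.7 + 1.1·60 = 63.3; r = 63.3 − 63.3 = 0
SSE = 9 + 16 + 9 + 36 + 4 + 0 = 74

SSE = 74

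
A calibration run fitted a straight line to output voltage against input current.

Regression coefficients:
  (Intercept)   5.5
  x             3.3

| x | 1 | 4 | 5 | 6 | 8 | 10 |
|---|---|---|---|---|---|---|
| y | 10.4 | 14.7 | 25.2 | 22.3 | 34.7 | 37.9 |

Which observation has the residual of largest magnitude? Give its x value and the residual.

x=1: ŷ = 5.5 + 3.3·1 = 8.8; e = 10.4 − 8.8 = 1.6
x=4: ŷ = 5.5 + 3.3·4 = 18.7; e = 14.7 − 18.7 = -4
x=5: ŷ = 5.5 + 3.3·5 = 22; e = 25.2 − 22 = 3.2
x=6: ŷ = 5.5 + 3.3·6 = 25.3; e = 22.3 − 25.3 = -3
x=8: ŷ = 5.5 + 3.3·8 = 31.9; e = 34.7 − 31.9 = 2.8
x=10: ŷ = 5.5 + 3.3·10 = 38.5; e = 37.9 − 38.5 = -0.6
Largest |e| is 4 at x = 4, residual -4.

x = 4, e = -4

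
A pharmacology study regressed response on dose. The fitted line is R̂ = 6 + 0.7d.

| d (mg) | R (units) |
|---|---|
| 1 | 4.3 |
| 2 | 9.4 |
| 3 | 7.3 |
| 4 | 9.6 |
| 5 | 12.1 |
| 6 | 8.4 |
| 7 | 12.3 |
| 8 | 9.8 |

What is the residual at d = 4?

R̂ = 6 + 0.7·4 = 8.8
e = 9.6 − 8.8 = 0.8

e = 0.8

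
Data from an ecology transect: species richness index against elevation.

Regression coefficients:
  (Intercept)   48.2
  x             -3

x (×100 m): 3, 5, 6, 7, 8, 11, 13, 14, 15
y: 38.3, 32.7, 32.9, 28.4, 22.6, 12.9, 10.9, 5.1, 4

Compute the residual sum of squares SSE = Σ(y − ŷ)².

SSE = 22.38

x=3: ŷ = 48.2 − 3·3 = 39.2; e = 38.3 − 39.2 = -0.9
x=5: ŷ = 48.2 − 3·5 = 33.2; e = 32.7 − 33.2 = -0.5
x=6: ŷ = 48.2 − 3·6 = 30.2; e = 32.9 − 30.2 = 2.7
x=7: ŷ = 48.2 − 3·7 = 27.2; e = 28.4 − 27.2 = 1.2
x=8: ŷ = 48.2 − 3·8 = 24.2; e = 22.6 − 24.2 = -1.6
x=11: ŷ = 48.2 − 3·11 = 15.2; e = 12.9 − 15.2 = -2.3
x=13: ŷ = 48.2 − 3·13 = 9.2; e = 10.9 − 9.2 = 1.7
x=14: ŷ = 48.2 − 3·14 = 6.2; e = 5.1 − 6.2 = -1.1
x=15: ŷ = 48.2 − 3·15 = 3.2; e = 4 − 3.2 = 0.8
SSE = 0.81 + 0.25 + 7.29 + 1.44 + 2.56 + 5.29 + 2.89 + 1.21 + 0.64 = 22.38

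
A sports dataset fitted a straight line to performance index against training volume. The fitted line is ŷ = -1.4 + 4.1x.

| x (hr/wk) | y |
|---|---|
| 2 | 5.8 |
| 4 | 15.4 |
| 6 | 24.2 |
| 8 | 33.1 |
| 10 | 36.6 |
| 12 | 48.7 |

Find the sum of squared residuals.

SSE = 14.86

x=2: ŷ = -1.4 + 4.1·2 = 6.8; e = 5.8 − 6.8 = -1
x=4: ŷ = -1.4 + 4.1·4 = 15; e = 15.4 − 15 = 0.4
x=6: ŷ = -1.4 + 4.1·6 = 23.2; e = 24.2 − 23.2 = 1
x=8: ŷ = -1.4 + 4.1·8 = 31.4; e = 33.1 − 31.4 = 1.7
x=10: ŷ = -1.4 + 4.1·10 = 39.6; e = 36.6 − 39.6 = -3
x=12: ŷ = -1.4 + 4.1·12 = 47.8; e = 48.7 − 47.8 = 0.9
SSE = 1 + 0.16 + 1 + 2.89 + 9 + 0.81 = 14.86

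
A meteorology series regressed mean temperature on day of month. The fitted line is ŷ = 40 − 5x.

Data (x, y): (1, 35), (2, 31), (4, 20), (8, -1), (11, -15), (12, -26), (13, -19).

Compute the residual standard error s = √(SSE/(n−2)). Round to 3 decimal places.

s = 3.847

x=1: ŷ = 40 − 5·1 = 35; r = 35 − 35 = 0
x=2: ŷ = 40 − 5·2 = 30; r = 31 − 30 = 1
x=4: ŷ = 40 − 5·4 = 20; r = 20 − 20 = 0
x=8: ŷ = 40 − 5·8 = 0; r = -1 − 0 = -1
x=11: ŷ = 40 − 5·11 = -15; r = -15 − (-15) = 0
x=12: ŷ = 40 − 5·12 = -20; r = -26 − (-20) = -6
x=13: ŷ = 40 − 5·13 = -25; r = -19 − (-25) = 6
SSE = 0 + 1 + 0 + 1 + 0 + 36 + 36 = 74
s = √(74/5) = √14.8 ≈ 3.847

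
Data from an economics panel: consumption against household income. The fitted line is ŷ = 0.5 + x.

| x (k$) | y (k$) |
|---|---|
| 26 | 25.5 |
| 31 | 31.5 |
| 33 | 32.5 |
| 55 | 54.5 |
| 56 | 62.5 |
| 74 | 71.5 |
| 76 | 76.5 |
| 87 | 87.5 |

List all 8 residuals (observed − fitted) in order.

-1, 0, -1, -1, 6, -3, 0, 0

x=26: ŷ = 0.5 + 26 = 26.5; e = 25.5 − 26.5 = -1
x=31: ŷ = 0.5 + 31 = 31.5; e = 31.5 − 31.5 = 0
x=33: ŷ = 0.5 + 33 = 33.5; e = 32.5 − 33.5 = -1
x=55: ŷ = 0.5 + 55 = 55.5; e = 54.5 − 55.5 = -1
x=56: ŷ = 0.5 + 56 = 56.5; e = 62.5 − 56.5 = 6
x=74: ŷ = 0.5 + 74 = 74.5; e = 71.5 − 74.5 = -3
x=76: ŷ = 0.5 + 76 = 76.5; e = 76.5 − 76.5 = 0
x=87: ŷ = 0.5 + 87 = 87.5; e = 87.5 − 87.5 = 0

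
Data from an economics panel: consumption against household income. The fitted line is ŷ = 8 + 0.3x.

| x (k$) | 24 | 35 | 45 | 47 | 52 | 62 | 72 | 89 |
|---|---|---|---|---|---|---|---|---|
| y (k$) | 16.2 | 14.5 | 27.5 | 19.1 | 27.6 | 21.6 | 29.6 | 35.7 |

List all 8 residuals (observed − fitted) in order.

1, -4, 6, -3, 4, -5, 0, 1

x=24: ŷ = 8 + 0.3·24 = 15.2; r = 16.2 − 15.2 = 1
x=35: ŷ = 8 + 0.3·35 = 18.5; r = 14.5 − 18.5 = -4
x=45: ŷ = 8 + 0.3·45 = 21.5; r = 27.5 − 21.5 = 6
x=47: ŷ = 8 + 0.3·47 = 22.1; r = 19.1 − 22.1 = -3
x=52: ŷ = 8 + 0.3·52 = 23.6; r = 27.6 − 23.6 = 4
x=62: ŷ = 8 + 0.3·62 = 26.6; r = 21.6 − 26.6 = -5
x=72: ŷ = 8 + 0.3·72 = 29.6; r = 29.6 − 29.6 = 0
x=89: ŷ = 8 + 0.3·89 = 34.7; r = 35.7 − 34.7 = 1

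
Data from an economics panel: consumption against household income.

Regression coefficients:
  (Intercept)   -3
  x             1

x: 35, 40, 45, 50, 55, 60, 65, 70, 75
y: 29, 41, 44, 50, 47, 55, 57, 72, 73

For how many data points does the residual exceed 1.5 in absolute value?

8

x=35: ŷ = -3 + 35 = 32; e = 29 − 32 = -3
x=40: ŷ = -3 + 40 = 37; e = 41 − 37 = 4
x=45: ŷ = -3 + 45 = 42; e = 44 − 42 = 2
x=50: ŷ = -3 + 50 = 47; e = 50 − 47 = 3
x=55: ŷ = -3 + 55 = 52; e = 47 − 52 = -5
x=60: ŷ = -3 + 60 = 57; e = 55 − 57 = -2
x=65: ŷ = -3 + 65 = 62; e = 57 − 62 = -5
x=70: ŷ = -3 + 70 = 67; e = 72 − 67 = 5
x=75: ŷ = -3 + 75 = 72; e = 73 − 72 = 1
|e| > 1.5: x=35 (|e|=3), x=40 (|e|=4), x=45 (|e|=2), x=50 (|e|=3), x=55 (|e|=5), x=60 (|e|=2), x=65 (|e|=5), x=70 (|e|=5) → 8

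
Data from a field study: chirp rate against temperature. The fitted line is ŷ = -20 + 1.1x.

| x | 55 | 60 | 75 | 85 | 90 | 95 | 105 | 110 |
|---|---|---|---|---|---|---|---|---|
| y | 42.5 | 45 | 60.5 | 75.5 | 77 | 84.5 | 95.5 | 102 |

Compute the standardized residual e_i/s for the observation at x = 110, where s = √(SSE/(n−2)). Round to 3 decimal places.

0.577

x=55: ŷ = -20 + 1.1·55 = 40.5; e = 42.5 − 40.5 = 2
x=60: ŷ = -20 + 1.1·60 = 46; e = 45 − 46 = -1
x=75: ŷ = -20 + 1.1·75 = 62.5; e = 60.5 − 62.5 = -2
x=85: ŷ = -20 + 1.1·85 = 73.5; e = 75.5 − 73.5 = 2
x=90: ŷ = -20 + 1.1·90 = 79; e = 77 − 79 = -2
x=95: ŷ = -20 + 1.1·95 = 84.5; e = 84.5 − 84.5 = 0
x=105: ŷ = -20 + 1.1·105 = 95.5; e = 95.5 − 95.5 = 0
x=110: ŷ = -20 + 1.1·110 = 101; e = 102 − 101 = 1
SSE = 4 + 1 + 4 + 4 + 4 + 0 + 0 + 1 = 18
s = √(18/6) = 1.73205
e/s = 1 / 1.73205 = 0.577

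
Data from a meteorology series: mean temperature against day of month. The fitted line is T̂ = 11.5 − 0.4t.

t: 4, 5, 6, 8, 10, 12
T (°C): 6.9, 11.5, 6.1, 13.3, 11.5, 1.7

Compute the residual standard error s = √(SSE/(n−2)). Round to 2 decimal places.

t=4: T̂ = 11.5 − 0.4·4 = 9.9; e = 6.9 − 9.9 = -3
t=5: T̂ = 11.5 − 0.4·5 = 9.5; e = 11.5 − 9.5 = 2
t=6: T̂ = 11.5 − 0.4·6 = 9.1; e = 6.1 − 9.1 = -3
t=8: T̂ = 11.5 − 0.4·8 = 8.3; e = 13.3 − 8.3 = 5
t=10: T̂ = 11.5 − 0.4·10 = 7.5; e = 11.5 − 7.5 = 4
t=12: T̂ = 11.5 − 0.4·12 = 6.7; e = 1.7 − 6.7 = -5
SSE = 9 + 4 + 9 + 25 + 16 + 25 = 88
s = √(88/4) = √22 ≈ 4.69

s = 4.69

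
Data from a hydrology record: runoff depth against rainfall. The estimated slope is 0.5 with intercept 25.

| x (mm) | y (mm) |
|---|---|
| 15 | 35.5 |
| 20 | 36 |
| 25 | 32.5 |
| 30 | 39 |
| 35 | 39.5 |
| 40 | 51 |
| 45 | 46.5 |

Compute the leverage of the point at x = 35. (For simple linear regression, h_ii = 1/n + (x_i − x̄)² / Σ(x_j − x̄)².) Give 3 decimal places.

x̄ = (15 + 20 + 25 + 30 + 35 + 40 + 45)/7 = 30
Σ(x − x̄)² = 225 + 100 + 25 + 0 + 25 + 100 + 225 = 700
h = 1/7 + (5)²/700 = 0.142857 + 0.0357143 = 0.179

h = 0.179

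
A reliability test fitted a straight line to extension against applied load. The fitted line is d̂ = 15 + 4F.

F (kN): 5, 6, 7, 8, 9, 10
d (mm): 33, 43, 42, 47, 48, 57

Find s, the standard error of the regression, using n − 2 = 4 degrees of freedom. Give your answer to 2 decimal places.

s = 2.92

F=5: d̂ = 15 + 4·5 = 35; r = 33 − 35 = -2
F=6: d̂ = 15 + 4·6 = 39; r = 43 − 39 = 4
F=7: d̂ = 15 + 4·7 = 43; r = 42 − 43 = -1
F=8: d̂ = 15 + 4·8 = 47; r = 47 − 47 = 0
F=9: d̂ = 15 + 4·9 = 51; r = 48 − 51 = -3
F=10: d̂ = 15 + 4·10 = 55; r = 57 − 55 = 2
SSE = 4 + 16 + 1 + 0 + 9 + 4 = 34
s = √(34/4) = √8.5 ≈ 2.92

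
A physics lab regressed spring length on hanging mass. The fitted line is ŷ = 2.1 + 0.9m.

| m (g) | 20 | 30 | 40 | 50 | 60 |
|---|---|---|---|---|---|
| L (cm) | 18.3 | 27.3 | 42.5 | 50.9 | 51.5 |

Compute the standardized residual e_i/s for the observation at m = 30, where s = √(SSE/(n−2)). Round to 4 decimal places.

-0.3977

m=20: ŷ = 2.1 + 0.9·20 = 20.1; e = 18.3 − 20.1 = -1.8
m=30: ŷ = 2.1 + 0.9·30 = 29.1; e = 27.3 − 29.1 = -1.8
m=40: ŷ = 2.1 + 0.9·40 = 38.1; e = 42.5 − 38.1 = 4.4
m=50: ŷ = 2.1 + 0.9·50 = 47.1; e = 50.9 − 47.1 = 3.8
m=60: ŷ = 2.1 + 0.9·60 = 56.1; e = 51.5 − 56.1 = -4.6
SSE = 3.24 + 3.24 + 19.36 + 14.44 + 21.16 = 61.44
s = √(61.44/3) = 4.52548
e/s = -1.8 / 4.52548 = -0.3977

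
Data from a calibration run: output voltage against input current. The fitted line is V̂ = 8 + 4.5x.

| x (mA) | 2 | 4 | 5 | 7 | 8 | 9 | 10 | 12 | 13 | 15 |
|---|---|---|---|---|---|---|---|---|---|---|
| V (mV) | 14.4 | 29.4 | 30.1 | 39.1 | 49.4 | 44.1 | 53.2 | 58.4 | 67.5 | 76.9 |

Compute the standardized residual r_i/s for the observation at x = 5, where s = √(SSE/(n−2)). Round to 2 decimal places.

-0.12

x=2: V̂ = 8 + 4.5·2 = 17; r = 14.4 − 17 = -2.6
x=4: V̂ = 8 + 4.5·4 = 26; r = 29.4 − 26 = 3.4
x=5: V̂ = 8 + 4.5·5 = 30.5; r = 30.1 − 30.5 = -0.4
x=7: V̂ = 8 + 4.5·7 = 39.5; r = 39.1 − 39.5 = -0.4
x=8: V̂ = 8 + 4.5·8 = 44; r = 49.4 − 44 = 5.4
x=9: V̂ = 8 + 4.5·9 = 48.5; r = 44.1 − 48.5 = -4.4
x=10: V̂ = 8 + 4.5·10 = 53; r = 53.2 − 53 = 0.2
x=12: V̂ = 8 + 4.5·12 = 62; r = 58.4 − 62 = -3.6
x=13: V̂ = 8 + 4.5·13 = 66.5; r = 67.5 − 66.5 = 1
x=15: V̂ = 8 + 4.5·15 = 75.5; r = 76.9 − 75.5 = 1.4
SSE = 6.76 + 11.56 + 0.16 + 0.16 + 29.16 + 19.36 + 0.04 + 12.96 + 1 + 1.96 = 83.12
s = √(83.12/8) = 3.22335
r/s = -0.4 / 3.22335 = -0.12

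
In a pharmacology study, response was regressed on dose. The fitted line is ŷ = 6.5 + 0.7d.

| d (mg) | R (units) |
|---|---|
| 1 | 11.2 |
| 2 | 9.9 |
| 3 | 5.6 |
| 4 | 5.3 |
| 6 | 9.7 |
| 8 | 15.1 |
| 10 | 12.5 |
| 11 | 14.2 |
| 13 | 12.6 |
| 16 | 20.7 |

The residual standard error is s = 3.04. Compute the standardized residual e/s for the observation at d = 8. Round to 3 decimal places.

0.987

ŷ = 6.5 + 0.7·8 = 12.1
e = 15.1 − 12.1 = 3
e/s = 3 / 3.04 = 0.987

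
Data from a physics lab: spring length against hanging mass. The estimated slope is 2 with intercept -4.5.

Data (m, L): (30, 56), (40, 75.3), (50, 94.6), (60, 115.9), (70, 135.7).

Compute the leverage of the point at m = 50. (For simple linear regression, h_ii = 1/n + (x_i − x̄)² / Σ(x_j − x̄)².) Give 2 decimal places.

m̄ = (30 + 40 + 50 + 60 + 70)/5 = 50
Σ(m − m̄)² = 400 + 100 + 0 + 100 + 400 = 1000
h = 1/5 + (0)²/1000 = 0.2 + 0 = 0.20

h = 0.20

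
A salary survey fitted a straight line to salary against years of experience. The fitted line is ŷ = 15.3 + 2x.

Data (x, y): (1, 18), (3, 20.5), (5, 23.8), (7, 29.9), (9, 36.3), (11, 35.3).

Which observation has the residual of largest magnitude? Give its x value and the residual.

x = 9, r = 3

x=1: ŷ = 15.3 + 2·1 = 17.3; r = 18 − 17.3 = 0.7
x=3: ŷ = 15.3 + 2·3 = 21.3; r = 20.5 − 21.3 = -0.8
x=5: ŷ = 15.3 + 2·5 = 25.3; r = 23.8 − 25.3 = -1.5
x=7: ŷ = 15.3 + 2·7 = 29.3; r = 29.9 − 29.3 = 0.6
x=9: ŷ = 15.3 + 2·9 = 33.3; r = 36.3 − 33.3 = 3
x=11: ŷ = 15.3 + 2·11 = 37.3; r = 35.3 − 37.3 = -2
Largest |r| is 3 at x = 9, residual 3.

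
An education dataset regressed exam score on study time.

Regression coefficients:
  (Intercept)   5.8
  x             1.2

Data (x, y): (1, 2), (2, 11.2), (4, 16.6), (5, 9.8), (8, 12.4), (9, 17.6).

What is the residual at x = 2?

ŷ = 5.8 + 1.2·2 = 8.2
r = 11.2 − 8.2 = 3

r = 3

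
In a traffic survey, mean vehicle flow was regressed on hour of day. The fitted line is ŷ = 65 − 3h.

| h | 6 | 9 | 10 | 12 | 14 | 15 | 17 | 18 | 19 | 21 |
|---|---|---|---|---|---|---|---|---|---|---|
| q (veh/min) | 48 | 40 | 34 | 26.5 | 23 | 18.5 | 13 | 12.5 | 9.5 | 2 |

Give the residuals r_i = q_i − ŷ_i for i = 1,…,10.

h=6: ŷ = 65 − 3·6 = 47; r = 48 − 47 = 1
h=9: ŷ = 65 − 3·9 = 38; r = 40 − 38 = 2
h=10: ŷ = 65 − 3·10 = 35; r = 34 − 35 = -1
h=12: ŷ = 65 − 3·12 = 29; r = 26.5 − 29 = -2.5
h=14: ŷ = 65 − 3·14 = 23; r = 23 − 23 = 0
h=15: ŷ = 65 − 3·15 = 20; r = 18.5 − 20 = -1.5
h=17: ŷ = 65 − 3·17 = 14; r = 13 − 14 = -1
h=18: ŷ = 65 − 3·18 = 11; r = 12.5 − 11 = 1.5
h=19: ŷ = 65 − 3·19 = 8; r = 9.5 − 8 = 1.5
h=21: ŷ = 65 − 3·21 = 2; r = 2 − 2 = 0

1, 2, -1, -2.5, 0, -1.5, -1, 1.5, 1.5, 0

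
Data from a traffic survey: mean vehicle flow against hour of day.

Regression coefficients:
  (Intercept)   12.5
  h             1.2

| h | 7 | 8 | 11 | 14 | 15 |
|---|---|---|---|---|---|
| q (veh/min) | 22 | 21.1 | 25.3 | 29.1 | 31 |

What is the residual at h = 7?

q̂ = 12.5 + 1.2·7 = 20.9
r = 22 − 20.9 = 1.1

r = 1.1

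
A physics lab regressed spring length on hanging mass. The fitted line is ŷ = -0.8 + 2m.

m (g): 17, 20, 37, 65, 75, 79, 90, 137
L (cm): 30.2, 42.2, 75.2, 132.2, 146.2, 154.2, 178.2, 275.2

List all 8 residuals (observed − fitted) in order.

m=17: ŷ = -0.8 + 2·17 = 33.2; e = 30.2 − 33.2 = -3
m=20: ŷ = -0.8 + 2·20 = 39.2; e = 42.2 − 39.2 = 3
m=37: ŷ = -0.8 + 2·37 = 73.2; e = 75.2 − 73.2 = 2
m=65: ŷ = -0.8 + 2·65 = 129.2; e = 132.2 − 129.2 = 3
m=75: ŷ = -0.8 + 2·75 = 149.2; e = 146.2 − 149.2 = -3
m=79: ŷ = -0.8 + 2·79 = 157.2; e = 154.2 − 157.2 = -3
m=90: ŷ = -0.8 + 2·90 = 179.2; e = 178.2 − 179.2 = -1
m=137: ŷ = -0.8 + 2·137 = 273.2; e = 275.2 − 273.2 = 2

-3, 3, 2, 3, -3, -3, -1, 2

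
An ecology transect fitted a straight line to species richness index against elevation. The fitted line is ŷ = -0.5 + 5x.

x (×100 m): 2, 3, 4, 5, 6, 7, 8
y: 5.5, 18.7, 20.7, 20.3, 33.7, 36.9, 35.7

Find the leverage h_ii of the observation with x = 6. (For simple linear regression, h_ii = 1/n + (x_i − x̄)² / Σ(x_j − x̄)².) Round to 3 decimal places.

h = 0.179

x̄ = (2 + 3 + 4 + 5 + 6 + 7 + 8)/7 = 5
Σ(x − x̄)² = 9 + 4 + 1 + 0 + 1 + 4 + 9 = 28
h = 1/7 + (1)²/28 = 0.142857 + 0.0357143 = 0.179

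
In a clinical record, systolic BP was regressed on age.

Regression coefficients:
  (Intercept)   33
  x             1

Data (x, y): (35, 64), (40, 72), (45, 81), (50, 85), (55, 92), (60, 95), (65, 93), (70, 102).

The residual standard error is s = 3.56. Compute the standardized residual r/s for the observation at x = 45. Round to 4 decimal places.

0.8427

ŷ = 33 + 45 = 78
r = 81 − 78 = 3
r/s = 3 / 3.56 = 0.8427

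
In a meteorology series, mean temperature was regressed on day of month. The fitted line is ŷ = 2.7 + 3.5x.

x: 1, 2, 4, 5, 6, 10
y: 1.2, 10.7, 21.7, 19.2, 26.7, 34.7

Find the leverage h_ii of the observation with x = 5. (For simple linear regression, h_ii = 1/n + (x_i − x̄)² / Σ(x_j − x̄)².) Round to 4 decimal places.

x̄ = (1 + 2 + 4 + 5 + 6 + 10)/6 = 4.66667
Σ(x − x̄)² = 13.4444 + 7.11111 + 0.444444 + 0.111111 + 1.77778 + 28.4444 = 51.3333
h = 1/6 + (0.333333)²/51.3333 = 0.166667 + 0.0021645 = 0.1688

h = 0.1688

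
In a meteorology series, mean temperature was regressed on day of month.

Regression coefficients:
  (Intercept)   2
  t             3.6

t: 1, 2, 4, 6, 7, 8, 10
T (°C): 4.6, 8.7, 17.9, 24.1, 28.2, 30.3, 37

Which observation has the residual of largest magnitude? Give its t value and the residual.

t = 4, r = 1.5

t=1: ŷ = 2 + 3.6·1 = 5.6; r = 4.6 − 5.6 = -1
t=2: ŷ = 2 + 3.6·2 = 9.2; r = 8.7 − 9.2 = -0.5
t=4: ŷ = 2 + 3.6·4 = 16.4; r = 17.9 − 16.4 = 1.5
t=6: ŷ = 2 + 3.6·6 = 23.6; r = 24.1 − 23.6 = 0.5
t=7: ŷ = 2 + 3.6·7 = 27.2; r = 28.2 − 27.2 = 1
t=8: ŷ = 2 + 3.6·8 = 30.8; r = 30.3 − 30.8 = -0.5
t=10: ŷ = 2 + 3.6·10 = 38; r = 37 − 38 = -1
Largest |r| is 1.5 at t = 4, residual 1.5.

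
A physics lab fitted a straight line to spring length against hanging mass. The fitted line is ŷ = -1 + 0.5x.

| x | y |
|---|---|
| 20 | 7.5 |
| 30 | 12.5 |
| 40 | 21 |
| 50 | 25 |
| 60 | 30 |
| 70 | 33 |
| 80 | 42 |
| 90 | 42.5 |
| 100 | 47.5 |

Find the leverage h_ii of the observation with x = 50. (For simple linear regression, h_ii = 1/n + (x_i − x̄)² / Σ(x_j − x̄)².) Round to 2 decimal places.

x̄ = (20 + 30 + 40 + 50 + 60 + 70 + 80 + 90 + 100)/9 = 60
Σ(x − x̄)² = 1600 + 900 + 400 + 100 + 0 + 100 + 400 + 900 + 1600 = 6000
h = 1/9 + (-10)²/6000 = 0.111111 + 0.0166667 = 0.13

h = 0.13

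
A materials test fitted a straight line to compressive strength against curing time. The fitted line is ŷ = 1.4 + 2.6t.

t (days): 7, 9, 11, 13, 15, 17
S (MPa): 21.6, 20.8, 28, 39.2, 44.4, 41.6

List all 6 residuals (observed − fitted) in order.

t=7: ŷ = 1.4 + 2.6·7 = 19.6; e = 21.6 − 19.6 = 2
t=9: ŷ = 1.4 + 2.6·9 = 24.8; e = 20.8 − 24.8 = -4
t=11: ŷ = 1.4 + 2.6·11 = 30; e = 28 − 30 = -2
t=13: ŷ = 1.4 + 2.6·13 = 35.2; e = 39.2 − 35.2 = 4
t=15: ŷ = 1.4 + 2.6·15 = 40.4; e = 44.4 − 40.4 = 4
t=17: ŷ = 1.4 + 2.6·17 = 45.6; e = 41.6 − 45.6 = -4

2, -4, -2, 4, 4, -4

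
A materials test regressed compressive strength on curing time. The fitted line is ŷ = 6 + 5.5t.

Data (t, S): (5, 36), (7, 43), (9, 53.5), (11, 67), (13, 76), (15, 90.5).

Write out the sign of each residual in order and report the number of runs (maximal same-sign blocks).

t=5: ŷ = 6 + 5.5·5 = 33.5; e = 36 − 33.5 = 2.5
t=7: ŷ = 6 + 5.5·7 = 44.5; e = 43 − 44.5 = -1.5
t=9: ŷ = 6 + 5.5·9 = 55.5; e = 53.5 − 55.5 = -2
t=11: ŷ = 6 + 5.5·11 = 66.5; e = 67 − 66.5 = 0.5
t=13: ŷ = 6 + 5.5·13 = 77.5; e = 76 − 77.5 = -1.5
t=15: ŷ = 6 + 5.5·15 = 88.5; e = 90.5 − 88.5 = 2
Signs: + − − + − +
Runs: +×1, −×2, +×1, −×1, +×1 → 5

5 runs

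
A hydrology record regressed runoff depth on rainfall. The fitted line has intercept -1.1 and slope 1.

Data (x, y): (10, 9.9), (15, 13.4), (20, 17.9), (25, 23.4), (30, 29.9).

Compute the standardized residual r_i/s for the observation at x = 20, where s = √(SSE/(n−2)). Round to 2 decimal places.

-0.93

x=10: ŷ = -1.1 + 10 = 8.9; r = 9.9 − 8.9 = 1
x=15: ŷ = -1.1 + 15 = 13.9; r = 13.4 − 13.9 = -0.5
x=20: ŷ = -1.1 + 20 = 18.9; r = 17.9 − 18.9 = -1
x=25: ŷ = -1.1 + 25 = 23.9; r = 23.4 − 23.9 = -0.5
x=30: ŷ = -1.1 + 30 = 28.9; r = 29.9 − 28.9 = 1
SSE = 1 + 0.25 + 1 + 0.25 + 1 = 3.5
s = √(3.5/3) = 1.08012
r/s = -1 / 1.08012 = -0.93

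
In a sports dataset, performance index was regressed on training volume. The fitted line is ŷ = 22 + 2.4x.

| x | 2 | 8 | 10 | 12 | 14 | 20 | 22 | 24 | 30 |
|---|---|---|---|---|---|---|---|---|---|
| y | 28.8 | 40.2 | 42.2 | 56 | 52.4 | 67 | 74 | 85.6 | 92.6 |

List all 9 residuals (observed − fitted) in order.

x=2: ŷ = 22 + 2.4·2 = 26.8; e = 28.8 − 26.8 = 2
x=8: ŷ = 22 + 2.4·8 = 41.2; e = 40.2 − 41.2 = -1
x=10: ŷ = 22 + 2.4·10 = 46; e = 42.2 − 46 = -3.8
x=12: ŷ = 22 + 2.4·12 = 50.8; e = 56 − 50.8 = 5.2
x=14: ŷ = 22 + 2.4·14 = 55.6; e = 52.4 − 55.6 = -3.2
x=20: ŷ = 22 + 2.4·20 = 70; e = 67 − 70 = -3
x=22: ŷ = 22 + 2.4·22 = 74.8; e = 74 − 74.8 = -0.8
x=24: ŷ = 22 + 2.4·24 = 79.6; e = 85.6 − 79.6 = 6
x=30: ŷ = 22 + 2.4·30 = 94; e = 92.6 − 94 = -1.4

2, -1, -3.8, 5.2, -3.2, -3, -0.8, 6, -1.4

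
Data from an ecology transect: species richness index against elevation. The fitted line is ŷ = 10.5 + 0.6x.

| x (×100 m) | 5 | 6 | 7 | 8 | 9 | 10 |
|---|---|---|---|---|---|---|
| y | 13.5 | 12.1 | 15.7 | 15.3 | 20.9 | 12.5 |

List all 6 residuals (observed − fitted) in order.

x=5: ŷ = 10.5 + 0.6·5 = 13.5; e = 13.5 − 13.5 = 0
x=6: ŷ = 10.5 + 0.6·6 = 14.1; e = 12.1 − 14.1 = -2
x=7: ŷ = 10.5 + 0.6·7 = 14.7; e = 15.7 − 14.7 = 1
x=8: ŷ = 10.5 + 0.6·8 = 15.3; e = 15.3 − 15.3 = 0
x=9: ŷ = 10.5 + 0.6·9 = 15.9; e = 20.9 − 15.9 = 5
x=10: ŷ = 10.5 + 0.6·10 = 16.5; e = 12.5 − 16.5 = -4

0, -2, 1, 0, 5, -4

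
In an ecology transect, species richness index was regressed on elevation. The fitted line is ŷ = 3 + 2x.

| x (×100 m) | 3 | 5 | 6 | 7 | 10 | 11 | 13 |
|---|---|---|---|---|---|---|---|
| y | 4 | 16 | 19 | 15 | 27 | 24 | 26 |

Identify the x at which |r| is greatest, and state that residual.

x=3: ŷ = 3 + 2·3 = 9; r = 4 − 9 = -5
x=5: ŷ = 3 + 2·5 = 13; r = 16 − 13 = 3
x=6: ŷ = 3 + 2·6 = 15; r = 19 − 15 = 4
x=7: ŷ = 3 + 2·7 = 17; r = 15 − 17 = -2
x=10: ŷ = 3 + 2·10 = 23; r = 27 − 23 = 4
x=11: ŷ = 3 + 2·11 = 25; r = 24 − 25 = -1
x=13: ŷ = 3 + 2·13 = 29; r = 26 − 29 = -3
Largest |r| is 5 at x = 3, residual -5.

x = 3, r = -5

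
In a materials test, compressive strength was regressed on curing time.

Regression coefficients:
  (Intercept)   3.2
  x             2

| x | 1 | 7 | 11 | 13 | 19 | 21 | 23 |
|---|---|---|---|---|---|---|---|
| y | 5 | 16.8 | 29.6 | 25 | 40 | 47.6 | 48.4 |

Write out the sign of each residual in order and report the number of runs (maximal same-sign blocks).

5 runs

x=1: ŷ = 3.2 + 2·1 = 5.2; r = 5 − 5.2 = -0.2
x=7: ŷ = 3.2 + 2·7 = 17.2; r = 16.8 − 17.2 = -0.4
x=11: ŷ = 3.2 + 2·11 = 25.2; r = 29.6 − 25.2 = 4.4
x=13: ŷ = 3.2 + 2·13 = 29.2; r = 25 − 29.2 = -4.2
x=19: ŷ = 3.2 + 2·19 = 41.2; r = 40 − 41.2 = -1.2
x=21: ŷ = 3.2 + 2·21 = 45.2; r = 47.6 − 45.2 = 2.4
x=23: ŷ = 3.2 + 2·23 = 49.2; r = 48.4 − 49.2 = -0.8
Signs: − − + − − + −
Runs: −×2, +×1, −×2, +×1, −×1 → 5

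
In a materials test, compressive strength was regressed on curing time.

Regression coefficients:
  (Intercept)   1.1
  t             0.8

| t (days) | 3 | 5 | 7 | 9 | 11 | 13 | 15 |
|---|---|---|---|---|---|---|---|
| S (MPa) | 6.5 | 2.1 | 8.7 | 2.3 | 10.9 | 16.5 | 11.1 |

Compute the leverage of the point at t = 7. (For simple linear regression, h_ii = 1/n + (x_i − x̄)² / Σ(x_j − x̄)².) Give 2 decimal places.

t̄ = (3 + 5 + 7 + 9 + 11 + 13 + 15)/7 = 9
Σ(t − t̄)² = 36 + 16 + 4 + 0 + 4 + 16 + 36 = 112
h = 1/7 + (-2)²/112 = 0.142857 + 0.0357143 = 0.18

h = 0.18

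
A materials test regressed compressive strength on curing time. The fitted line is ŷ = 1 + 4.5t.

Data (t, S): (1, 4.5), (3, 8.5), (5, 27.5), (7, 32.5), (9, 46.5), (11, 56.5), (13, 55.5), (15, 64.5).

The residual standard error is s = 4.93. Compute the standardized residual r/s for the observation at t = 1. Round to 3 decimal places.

ŷ = 1 + 4.5·1 = 5.5
r = 4.5 − 5.5 = -1
r/s = -1 / 4.93 = -0.203

-0.203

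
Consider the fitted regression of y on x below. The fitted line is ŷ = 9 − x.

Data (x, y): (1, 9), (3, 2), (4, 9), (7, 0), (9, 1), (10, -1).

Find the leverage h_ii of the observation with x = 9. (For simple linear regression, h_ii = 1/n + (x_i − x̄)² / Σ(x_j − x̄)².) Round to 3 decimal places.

x̄ = (1 + 3 + 4 + 7 + 9 + 10)/6 = 5.66667
Σ(x − x̄)² = 21.7778 + 7.11111 + 2.77778 + 1.77778 + 11.1111 + 18.7778 = 63.3333
h = 1/6 + (3.33333)²/63.3333 = 0.166667 + 0.175439 = 0.342

h = 0.342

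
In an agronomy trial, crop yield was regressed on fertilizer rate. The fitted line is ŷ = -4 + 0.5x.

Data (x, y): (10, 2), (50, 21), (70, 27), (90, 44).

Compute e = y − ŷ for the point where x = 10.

e = 1

ŷ = -4 + 0.5·10 = 1
e = 2 − 1 = 1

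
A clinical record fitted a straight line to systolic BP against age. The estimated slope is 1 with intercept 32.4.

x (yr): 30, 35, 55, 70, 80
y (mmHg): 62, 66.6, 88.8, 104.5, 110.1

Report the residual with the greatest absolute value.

x=30: ŷ = 32.4 + 30 = 62.4; e = 62 − 62.4 = -0.4
x=35: ŷ = 32.4 + 35 = 67.4; e = 66.6 − 67.4 = -0.8
x=55: ŷ = 32.4 + 55 = 87.4; e = 88.8 − 87.4 = 1.4
x=70: ŷ = 32.4 + 70 = 102.4; e = 104.5 − 102.4 = 2.1
x=80: ŷ = 32.4 + 80 = 112.4; e = 110.1 − 112.4 = -2.3
Largest |e| is 2.3 at x = 80, residual -2.3.

e = -2.3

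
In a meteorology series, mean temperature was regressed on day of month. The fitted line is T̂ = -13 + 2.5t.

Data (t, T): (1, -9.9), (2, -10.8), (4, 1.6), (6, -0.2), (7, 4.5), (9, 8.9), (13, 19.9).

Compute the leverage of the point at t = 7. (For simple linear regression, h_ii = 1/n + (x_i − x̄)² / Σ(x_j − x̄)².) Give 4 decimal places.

t̄ = (1 + 2 + 4 + 6 + 7 + 9 + 13)/7 = 6
Σ(t − t̄)² = 25 + 16 + 4 + 0 + 1 + 9 + 49 = 104
h = 1/7 + (1)²/104 = 0.142857 + 0.00961538 = 0.1525

h = 0.1525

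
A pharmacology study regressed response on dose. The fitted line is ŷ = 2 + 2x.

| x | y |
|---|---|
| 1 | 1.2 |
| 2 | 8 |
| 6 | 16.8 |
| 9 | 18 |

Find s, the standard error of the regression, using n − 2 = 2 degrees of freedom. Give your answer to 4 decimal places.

x=1: ŷ = 2 + 2·1 = 4; e = 1.2 − 4 = -2.8
x=2: ŷ = 2 + 2·2 = 6; e = 8 − 6 = 2
x=6: ŷ = 2 + 2·6 = 14; e = 16.8 − 14 = 2.8
x=9: ŷ = 2 + 2·9 = 20; e = 18 − 20 = -2
SSE = 7.84 + 4 + 7.84 + 4 = 23.68
s = √(23.68/2) = √11.84 ≈ 3.4409

s = 3.4409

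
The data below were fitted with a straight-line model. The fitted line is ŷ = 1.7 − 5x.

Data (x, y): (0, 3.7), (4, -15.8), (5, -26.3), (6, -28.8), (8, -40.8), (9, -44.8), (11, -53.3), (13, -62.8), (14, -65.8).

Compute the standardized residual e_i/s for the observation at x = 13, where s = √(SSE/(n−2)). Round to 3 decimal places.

x=0: ŷ = 1.7 − 5·0 = 1.7; e = 3.7 − 1.7 = 2
x=4: ŷ = 1.7 − 5·4 = -18.3; e = -15.8 − (-18.3) = 2.5
x=5: ŷ = 1.7 − 5·5 = -23.3; e = -26.3 − (-23.3) = -3
x=6: ŷ = 1.7 − 5·6 = -28.3; e = -28.8 − (-28.3) = -0.5
x=8: ŷ = 1.7 − 5·8 = -38.3; e = -40.8 − (-38.3) = -2.5
x=9: ŷ = 1.7 − 5·9 = -43.3; e = -44.8 − (-43.3) = -1.5
x=11: ŷ = 1.7 − 5·11 = -53.3; e = -53.3 − (-53.3) = 0
x=13: ŷ = 1.7 − 5·13 = -63.3; e = -62.8 − (-63.3) = 0.5
x=14: ŷ = 1.7 − 5·14 = -68.3; e = -65.8 − (-68.3) = 2.5
SSE = 4 + 6.25 + 9 + 0.25 + 6.25 + 2.25 + 0 + 0.25 + 6.25 = 34.5
s = √(34.5/7) = 2.22004
e/s = 0.5 / 2.22004 = 0.225

0.225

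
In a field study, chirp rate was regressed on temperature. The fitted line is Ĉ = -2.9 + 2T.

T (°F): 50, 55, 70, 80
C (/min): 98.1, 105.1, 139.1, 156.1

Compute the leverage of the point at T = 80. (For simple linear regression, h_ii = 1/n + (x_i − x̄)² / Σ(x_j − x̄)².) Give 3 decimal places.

T̄ = (50 + 55 + 70 + 80)/4 = 63.75
Σ(T − T̄)² = 189.062 + 76.5625 + 39.0625 + 264.062 = 568.75
h = 1/4 + (16.25)²/568.75 = 0.25 + 0.464286 = 0.714

h = 0.714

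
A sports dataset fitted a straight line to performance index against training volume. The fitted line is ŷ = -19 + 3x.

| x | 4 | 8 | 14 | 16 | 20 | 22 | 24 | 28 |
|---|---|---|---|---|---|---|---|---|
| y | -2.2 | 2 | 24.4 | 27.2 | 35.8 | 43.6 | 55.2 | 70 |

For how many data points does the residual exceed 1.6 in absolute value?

x=4: ŷ = -19 + 3·4 = -7; e = -2.2 − (-7) = 4.8
x=8: ŷ = -19 + 3·8 = 5; e = 2 − 5 = -3
x=14: ŷ = -19 + 3·14 = 23; e = 24.4 − 23 = 1.4
x=16: ŷ = -19 + 3·16 = 29; e = 27.2 − 29 = -1.8
x=20: ŷ = -19 + 3·20 = 41; e = 35.8 − 41 = -5.2
x=22: ŷ = -19 + 3·22 = 47; e = 43.6 − 47 = -3.4
x=24: ŷ = -19 + 3·24 = 53; e = 55.2 − 53 = 2.2
x=28: ŷ = -19 + 3·28 = 65; e = 70 − 65 = 5
|e| > 1.6: x=4 (|e|=4.8), x=8 (|e|=3), x=16 (|e|=1.8), x=20 (|e|=5.2), x=22 (|e|=3.4), x=24 (|e|=2.2), x=28 (|e|=5) → 7

7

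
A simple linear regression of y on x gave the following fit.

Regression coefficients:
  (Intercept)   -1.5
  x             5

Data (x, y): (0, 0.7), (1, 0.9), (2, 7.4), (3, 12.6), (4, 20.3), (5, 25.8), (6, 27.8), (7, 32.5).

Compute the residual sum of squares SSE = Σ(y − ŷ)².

SSE = 23.64

x=0: ŷ = -1.5 + 5·0 = -1.5; r = 0.7 − (-1.5) = 2.2
x=1: ŷ = -1.5 + 5·1 = 3.5; r = 0.9 − 3.5 = -2.6
x=2: ŷ = -1.5 + 5·2 = 8.5; r = 7.4 − 8.5 = -1.1
x=3: ŷ = -1.5 + 5·3 = 13.5; r = 12.6 − 13.5 = -0.9
x=4: ŷ = -1.5 + 5·4 = 18.5; r = 20.3 − 18.5 = 1.8
x=5: ŷ = -1.5 + 5·5 = 23.5; r = 25.8 − 23.5 = 2.3
x=6: ŷ = -1.5 + 5·6 = 28.5; r = 27.8 − 28.5 = -0.7
x=7: ŷ = -1.5 + 5·7 = 33.5; r = 32.5 − 33.5 = -1
SSE = 4.84 + 6.76 + 1.21 + 0.81 + 3.24 + 5.29 + 0.49 + 1 = 23.64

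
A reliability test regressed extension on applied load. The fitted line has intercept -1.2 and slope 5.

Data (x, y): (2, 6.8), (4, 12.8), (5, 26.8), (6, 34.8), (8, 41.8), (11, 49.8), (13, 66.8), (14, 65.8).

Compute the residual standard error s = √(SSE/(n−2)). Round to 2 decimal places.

s = 4.62

x=2: ŷ = -1.2 + 5·2 = 8.8; e = 6.8 − 8.8 = -2
x=4: ŷ = -1.2 + 5·4 = 18.8; e = 12.8 − 18.8 = -6
x=5: ŷ = -1.2 + 5·5 = 23.8; e = 26.8 − 23.8 = 3
x=6: ŷ = -1.2 + 5·6 = 28.8; e = 34.8 − 28.8 = 6
x=8: ŷ = -1.2 + 5·8 = 38.8; e = 41.8 − 38.8 = 3
x=11: ŷ = -1.2 + 5·11 = 53.8; e = 49.8 − 53.8 = -4
x=13: ŷ = -1.2 + 5·13 = 63.8; e = 66.8 − 63.8 = 3
x=14: ŷ = -1.2 + 5·14 = 68.8; e = 65.8 − 68.8 = -3
SSE = 4 + 36 + 9 + 36 + 9 + 16 + 9 + 9 = 128
s = √(128/6) = √21.3333 ≈ 4.62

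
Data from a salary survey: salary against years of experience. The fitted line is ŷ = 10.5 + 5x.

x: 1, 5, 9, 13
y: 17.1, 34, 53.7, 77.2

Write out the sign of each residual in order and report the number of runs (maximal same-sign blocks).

x=1: ŷ = 10.5 + 5·1 = 15.5; e = 17.1 − 15.5 = 1.6
x=5: ŷ = 10.5 + 5·5 = 35.5; e = 34 − 35.5 = -1.5
x=9: ŷ = 10.5 + 5·9 = 55.5; e = 53.7 − 55.5 = -1.8
x=13: ŷ = 10.5 + 5·13 = 75.5; e = 77.2 − 75.5 = 1.7
Signs: + − − +
Runs: +×1, −×2, +×1 → 3

3 runs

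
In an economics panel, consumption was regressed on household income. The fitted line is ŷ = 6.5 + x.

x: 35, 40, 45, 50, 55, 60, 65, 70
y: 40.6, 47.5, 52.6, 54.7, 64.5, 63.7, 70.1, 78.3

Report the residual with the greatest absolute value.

x=35: ŷ = 6.5 + 35 = 41.5; r = 40.6 − 41.5 = -0.9
x=40: ŷ = 6.5 + 40 = 46.5; r = 47.5 − 46.5 = 1
x=45: ŷ = 6.5 + 45 = 51.5; r = 52.6 − 51.5 = 1.1
x=50: ŷ = 6.5 + 50 = 56.5; r = 54.7 − 56.5 = -1.8
x=55: ŷ = 6.5 + 55 = 61.5; r = 64.5 − 61.5 = 3
x=60: ŷ = 6.5 + 60 = 66.5; r = 63.7 − 66.5 = -2.8
x=65: ŷ = 6.5 + 65 = 71.5; r = 70.1 − 71.5 = -1.4
x=70: ŷ = 6.5 + 70 = 76.5; r = 78.3 − 76.5 = 1.8
Largest |r| is 3 at x = 55, residual 3.

r = 3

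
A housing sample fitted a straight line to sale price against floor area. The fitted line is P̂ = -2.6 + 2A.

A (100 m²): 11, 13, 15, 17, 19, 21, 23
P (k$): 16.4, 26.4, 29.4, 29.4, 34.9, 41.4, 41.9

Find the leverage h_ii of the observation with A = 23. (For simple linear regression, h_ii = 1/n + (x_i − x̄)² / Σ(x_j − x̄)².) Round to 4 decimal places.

Ā = (11 + 13 + 15 + 17 + 19 + 21 + 23)/7 = 17
Σ(A − Ā)² = 36 + 16 + 4 + 0 + 4 + 16 + 36 = 112
h = 1/7 + (6)²/112 = 0.142857 + 0.321429 = 0.4643

h = 0.4643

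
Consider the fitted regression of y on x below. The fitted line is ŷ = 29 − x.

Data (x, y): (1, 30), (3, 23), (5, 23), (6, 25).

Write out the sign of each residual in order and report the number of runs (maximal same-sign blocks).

3 runs

x=1: ŷ = 29 − 1 = 28; r = 30 − 28 = 2
x=3: ŷ = 29 − 3 = 26; r = 23 − 26 = -3
x=5: ŷ = 29 − 5 = 24; r = 23 − 24 = -1
x=6: ŷ = 29 − 6 = 23; r = 25 − 23 = 2
Signs: + − − +
Runs: +×1, −×2, +×1 → 3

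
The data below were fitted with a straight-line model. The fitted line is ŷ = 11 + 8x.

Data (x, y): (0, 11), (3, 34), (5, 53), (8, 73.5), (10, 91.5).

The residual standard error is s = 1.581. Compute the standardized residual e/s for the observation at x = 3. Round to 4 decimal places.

ŷ = 11 + 8·3 = 35
e = 34 − 35 = -1
e/s = -1 / 1.581 = -0.6325

-0.6325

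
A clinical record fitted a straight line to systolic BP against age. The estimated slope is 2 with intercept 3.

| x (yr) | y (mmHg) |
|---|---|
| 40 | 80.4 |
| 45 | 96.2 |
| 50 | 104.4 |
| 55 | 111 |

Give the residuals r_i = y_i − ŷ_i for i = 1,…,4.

x=40: ŷ = 3 + 2·40 = 83; r = 80.4 − 83 = -2.6
x=45: ŷ = 3 + 2·45 = 93; r = 96.2 − 93 = 3.2
x=50: ŷ = 3 + 2·50 = 103; r = 104.4 − 103 = 1.4
x=55: ŷ = 3 + 2·55 = 113; r = 111 − 113 = -2

-2.6, 3.2, 1.4, -2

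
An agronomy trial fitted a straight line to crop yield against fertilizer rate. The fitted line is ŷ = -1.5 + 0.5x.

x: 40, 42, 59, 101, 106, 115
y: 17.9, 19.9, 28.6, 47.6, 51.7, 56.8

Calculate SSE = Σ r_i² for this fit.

SSE = 3.52

x=40: ŷ = -1.5 + 0.5·40 = 18.5; r = 17.9 − 18.5 = -0.6
x=42: ŷ = -1.5 + 0.5·42 = 19.5; r = 19.9 − 19.5 = 0.4
x=59: ŷ = -1.5 + 0.5·59 = 28; r = 28.6 − 28 = 0.6
x=101: ŷ = -1.5 + 0.5·101 = 49; r = 47.6 − 49 = -1.4
x=106: ŷ = -1.5 + 0.5·106 = 51.5; r = 51.7 − 51.5 = 0.2
x=115: ŷ = -1.5 + 0.5·115 = 56; r = 56.8 − 56 = 0.8
SSE = 0.36 + 0.16 + 0.36 + 1.96 + 0.04 + 0.64 = 3.52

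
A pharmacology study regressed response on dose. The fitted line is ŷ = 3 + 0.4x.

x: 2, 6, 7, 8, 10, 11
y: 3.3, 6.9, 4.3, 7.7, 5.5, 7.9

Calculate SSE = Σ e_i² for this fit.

SSE = 9.5

x=2: ŷ = 3 + 0.4·2 = 3.8; e = 3.3 − 3.8 = -0.5
x=6: ŷ = 3 + 0.4·6 = 5.4; e = 6.9 − 5.4 = 1.5
x=7: ŷ = 3 + 0.4·7 = 5.8; e = 4.3 − 5.8 = -1.5
x=8: ŷ = 3 + 0.4·8 = 6.2; e = 7.7 − 6.2 = 1.5
x=10: ŷ = 3 + 0.4·10 = 7; e = 5.5 − 7 = -1.5
x=11: ŷ = 3 + 0.4·11 = 7.4; e = 7.9 − 7.4 = 0.5
SSE = 0.25 + 2.25 + 2.25 + 2.25 + 2.25 + 0.25 = 9.5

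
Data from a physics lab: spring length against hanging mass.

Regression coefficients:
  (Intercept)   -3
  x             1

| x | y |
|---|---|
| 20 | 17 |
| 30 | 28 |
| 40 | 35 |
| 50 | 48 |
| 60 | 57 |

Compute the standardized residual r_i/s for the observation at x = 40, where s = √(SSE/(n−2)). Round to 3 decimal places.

x=20: ŷ = -3 + 20 = 17; r = 17 − 17 = 0
x=30: ŷ = -3 + 30 = 27; r = 28 − 27 = 1
x=40: ŷ = -3 + 40 = 37; r = 35 − 37 = -2
x=50: ŷ = -3 + 50 = 47; r = 48 − 47 = 1
x=60: ŷ = -3 + 60 = 57; r = 57 − 57 = 0
SSE = 0 + 1 + 4 + 1 + 0 = 6
s = √(6/3) = 1.41421
r/s = -2 / 1.41421 = -1.414

-1.414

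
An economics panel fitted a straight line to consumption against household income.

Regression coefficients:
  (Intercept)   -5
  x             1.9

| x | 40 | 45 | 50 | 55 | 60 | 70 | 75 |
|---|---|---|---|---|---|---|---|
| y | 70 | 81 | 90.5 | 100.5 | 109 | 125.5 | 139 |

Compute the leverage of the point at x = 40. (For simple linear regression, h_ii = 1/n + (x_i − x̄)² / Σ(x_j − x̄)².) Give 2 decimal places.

h = 0.42

x̄ = (40 + 45 + 50 + 55 + 60 + 70 + 75)/7 = 56.4286
Σ(x − x̄)² = 269.898 + 130.612 + 41.3265 + 2.04082 + 12.7551 + 184.184 + 344.898 = 985.714
h = 1/7 + (-16.4286)²/985.714 = 0.142857 + 0.27381 = 0.42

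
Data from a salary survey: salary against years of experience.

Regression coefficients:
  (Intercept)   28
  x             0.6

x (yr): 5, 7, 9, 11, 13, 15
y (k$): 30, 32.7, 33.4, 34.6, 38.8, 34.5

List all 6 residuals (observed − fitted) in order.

x=5: ŷ = 28 + 0.6·5 = 31; e = 30 − 31 = -1
x=7: ŷ = 28 + 0.6·7 = 32.2; e = 32.7 − 32.2 = 0.5
x=9: ŷ = 28 + 0.6·9 = 33.4; e = 33.4 − 33.4 = 0
x=11: ŷ = 28 + 0.6·11 = 34.6; e = 34.6 − 34.6 = 0
x=13: ŷ = 28 + 0.6·13 = 35.8; e = 38.8 − 35.8 = 3
x=15: ŷ = 28 + 0.6·15 = 37; e = 34.5 − 37 = -2.5

-1, 0.5, 0, 0, 3, -2.5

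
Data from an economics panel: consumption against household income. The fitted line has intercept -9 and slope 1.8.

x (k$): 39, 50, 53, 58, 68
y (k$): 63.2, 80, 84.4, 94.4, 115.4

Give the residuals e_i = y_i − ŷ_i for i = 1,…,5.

2, -1, -2, -1, 2

x=39: ŷ = -9 + 1.8·39 = 61.2; e = 63.2 − 61.2 = 2
x=50: ŷ = -9 + 1.8·50 = 81; e = 80 − 81 = -1
x=53: ŷ = -9 + 1.8·53 = 86.4; e = 84.4 − 86.4 = -2
x=58: ŷ = -9 + 1.8·58 = 95.4; e = 94.4 − 95.4 = -1
x=68: ŷ = -9 + 1.8·68 = 113.4; e = 115.4 − 113.4 = 2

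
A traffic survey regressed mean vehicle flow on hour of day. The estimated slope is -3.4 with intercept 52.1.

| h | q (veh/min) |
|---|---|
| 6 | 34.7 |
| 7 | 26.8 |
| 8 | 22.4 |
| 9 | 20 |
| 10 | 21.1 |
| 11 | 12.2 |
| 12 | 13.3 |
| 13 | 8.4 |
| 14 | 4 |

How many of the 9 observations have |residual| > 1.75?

5

h=6: q̂ = 52.1 − 3.4·6 = 31.7; r = 34.7 − 31.7 = 3
h=7: q̂ = 52.1 − 3.4·7 = 28.3; r = 26.8 − 28.3 = -1.5
h=8: q̂ = 52.1 − 3.4·8 = 24.9; r = 22.4 − 24.9 = -2.5
h=9: q̂ = 52.1 − 3.4·9 = 21.5; r = 20 − 21.5 = -1.5
h=10: q̂ = 52.1 − 3.4·10 = 18.1; r = 21.1 − 18.1 = 3
h=11: q̂ = 52.1 − 3.4·11 = 14.7; r = 12.2 − 14.7 = -2.5
h=12: q̂ = 52.1 − 3.4·12 = 11.3; r = 13.3 − 11.3 = 2
h=13: q̂ = 52.1 − 3.4·13 = 7.9; r = 8.4 − 7.9 = 0.5
h=14: q̂ = 52.1 − 3.4·14 = 4.5; r = 4 − 4.5 = -0.5
|r| > 1.75: h=6 (|r|=3), h=8 (|r|=2.5), h=10 (|r|=3), h=11 (|r|=2.5), h=12 (|r|=2) → 5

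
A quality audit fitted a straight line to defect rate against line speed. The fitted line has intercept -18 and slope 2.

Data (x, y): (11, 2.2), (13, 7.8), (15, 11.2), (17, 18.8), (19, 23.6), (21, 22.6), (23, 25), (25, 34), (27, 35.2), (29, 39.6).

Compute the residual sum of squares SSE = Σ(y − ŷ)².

SSE = 40.48

x=11: ŷ = -18 + 2·11 = 4; r = 2.2 − 4 = -1.8
x=13: ŷ = -18 + 2·13 = 8; r = 7.8 − 8 = -0.2
x=15: ŷ = -18 + 2·15 = 12; r = 11.2 − 12 = -0.8
x=17: ŷ = -18 + 2·17 = 16; r = 18.8 − 16 = 2.8
x=19: ŷ = -18 + 2·19 = 20; r = 23.6 − 20 = 3.6
x=21: ŷ = -18 + 2·21 = 24; r = 22.6 − 24 = -1.4
x=23: ŷ = -18 + 2·23 = 28; r = 25 − 28 = -3
x=25: ŷ = -18 + 2·25 = 32; r = 34 − 32 = 2
x=27: ŷ = -18 + 2·27 = 36; r = 35.2 − 36 = -0.8
x=29: ŷ = -18 + 2·29 = 40; r = 39.6 − 40 = -0.4
SSE = 3.24 + 0.04 + 0.64 + 7.84 + 12.96 + 1.96 + 9 + 4 + 0.64 + 0.16 = 40.48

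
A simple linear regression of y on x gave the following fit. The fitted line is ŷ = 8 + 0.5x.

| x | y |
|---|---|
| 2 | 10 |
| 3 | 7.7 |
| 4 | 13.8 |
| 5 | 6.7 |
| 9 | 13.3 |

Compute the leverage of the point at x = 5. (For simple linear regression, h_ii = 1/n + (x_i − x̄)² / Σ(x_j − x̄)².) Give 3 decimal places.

h = 0.205

x̄ = (2 + 3 + 4 + 5 + 9)/5 = 4.6
Σ(x − x̄)² = 6.76 + 2.56 + 0.36 + 0.16 + 19.36 = 29.2
h = 1/5 + (0.4)²/29.2 = 0.2 + 0.00547945 = 0.205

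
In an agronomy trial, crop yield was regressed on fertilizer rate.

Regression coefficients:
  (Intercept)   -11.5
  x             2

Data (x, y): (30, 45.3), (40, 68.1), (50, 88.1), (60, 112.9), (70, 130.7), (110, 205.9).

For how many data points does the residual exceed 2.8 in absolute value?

x=30: ŷ = -11.5 + 2·30 = 48.5; e = 45.3 − 48.5 = -3.2
x=40: ŷ = -11.5 + 2·40 = 68.5; e = 68.1 − 68.5 = -0.4
x=50: ŷ = -11.5 + 2·50 = 88.5; e = 88.1 − 88.5 = -0.4
x=60: ŷ = -11.5 + 2·60 = 108.5; e = 112.9 − 108.5 = 4.4
x=70: ŷ = -11.5 + 2·70 = 128.5; e = 130.7 − 128.5 = 2.2
x=110: ŷ = -11.5 + 2·110 = 208.5; e = 205.9 − 208.5 = -2.6
|e| > 2.8: x=30 (|e|=3.2), x=60 (|e|=4.4) → 2

2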